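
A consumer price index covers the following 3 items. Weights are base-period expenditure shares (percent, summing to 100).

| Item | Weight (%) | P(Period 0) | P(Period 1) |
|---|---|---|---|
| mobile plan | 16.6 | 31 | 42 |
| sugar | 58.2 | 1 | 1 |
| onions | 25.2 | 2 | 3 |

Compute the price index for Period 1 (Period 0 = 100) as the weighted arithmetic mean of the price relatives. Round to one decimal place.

118.5

mobile plan: 16.6 × (42/31) = 16.6 × 1.354839 = 22.4903
sugar: 58.2 × (1/1) = 58.2 × 1.000000 = 58.2000
onions: 25.2 × (3/2) = 25.2 × 1.500000 = 37.8000
Index = Σ wᵢ·(p₁ᵢ/p₀ᵢ) = 22.4903 + 58.2000 + 37.8000 = 118.4903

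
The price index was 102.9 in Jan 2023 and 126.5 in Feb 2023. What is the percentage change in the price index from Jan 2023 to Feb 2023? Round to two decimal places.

22.93%

Change = (126.5 − 102.9) / 102.9 × 100
       = 23.6 / 102.9 × 100 = 22.9349%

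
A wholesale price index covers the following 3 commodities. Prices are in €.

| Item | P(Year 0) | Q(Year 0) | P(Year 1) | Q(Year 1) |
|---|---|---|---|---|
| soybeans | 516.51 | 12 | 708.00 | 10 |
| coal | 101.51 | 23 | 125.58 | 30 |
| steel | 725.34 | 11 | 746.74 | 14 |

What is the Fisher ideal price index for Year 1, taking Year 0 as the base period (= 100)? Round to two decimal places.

117.33

Laspeyres component (base-period weights):
ΣP(Year 1)Q(Year 0) = 708.00×12 + 125.58×23 + 746.74×11 = 8496 + 2888.34 + 8214.14 = 19598.48
ΣP(Year 0)Q(Year 0) = 516.51×12 + 101.51×23 + 725.34×11 = 6198.12 + 2334.73 + 7978.74 = 16511.59
L = 19598.48 / 16511.59 × 100 = 118.6953
Paasche component (current-period weights):
ΣP(Year 1)Q(Year 1) = 708.00×10 + 125.58×30 + 746.74×14 = 7080 + 3767.4 + 10454.36 = 21301.76
ΣP(Year 0)Q(Year 1) = 516.51×10 + 101.51×30 + 725.34×14 = 5165.1 + 3045.3 + 10154.76 = 18365.16
P = 21301.76 / 18365.16 × 100 = 115.9901
Fisher = √(L × P) = √(118.6953 × 115.9901) = 117.3349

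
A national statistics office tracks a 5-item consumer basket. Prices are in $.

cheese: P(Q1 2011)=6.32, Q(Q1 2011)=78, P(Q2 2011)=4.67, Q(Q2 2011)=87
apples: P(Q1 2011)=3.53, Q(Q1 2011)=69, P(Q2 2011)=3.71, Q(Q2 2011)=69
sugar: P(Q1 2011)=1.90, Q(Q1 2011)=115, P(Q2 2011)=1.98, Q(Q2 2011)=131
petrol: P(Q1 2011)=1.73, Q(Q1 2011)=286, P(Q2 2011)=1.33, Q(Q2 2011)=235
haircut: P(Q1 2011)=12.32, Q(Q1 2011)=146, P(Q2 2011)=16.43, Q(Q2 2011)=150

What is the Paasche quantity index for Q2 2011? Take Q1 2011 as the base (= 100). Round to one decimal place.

102.0

Paasche quantity index uses current-period prices as weights.
ΣP(Q2 2011)·Q(Q2 2011) = 4.67×87 + 3.71×69 + 1.98×131 + 1.33×235 + 16.43×150 = 406.29 + 255.99 + 259.38 + 312.55 + 2464.5 = 3698.71
ΣP(Q2 2011)·Q(Q1 2011) = 4.67×78 + 3.71×69 + 1.98×115 + 1.33×286 + 16.43×146 = 364.26 + 255.99 + 227.7 + 380.38 + 2398.78 = 3627.11
Index = 3698.71 / 3627.11 × 100 = 101.9740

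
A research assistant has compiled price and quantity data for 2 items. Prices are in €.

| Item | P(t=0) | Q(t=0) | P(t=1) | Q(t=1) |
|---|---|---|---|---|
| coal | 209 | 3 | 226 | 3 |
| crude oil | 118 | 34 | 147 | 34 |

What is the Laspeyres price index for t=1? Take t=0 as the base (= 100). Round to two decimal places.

Laspeyres price index uses base-period quantities as weights.
ΣP(t=1)·Q(t=0) = 226×3 + 147×34 = 678 + 4998 = 5676
ΣP(t=0)·Q(t=0) = 209×3 + 118×34 = 627 + 4012 = 4639
Index = 5676 / 4639 × 100 = 122.3540

122.35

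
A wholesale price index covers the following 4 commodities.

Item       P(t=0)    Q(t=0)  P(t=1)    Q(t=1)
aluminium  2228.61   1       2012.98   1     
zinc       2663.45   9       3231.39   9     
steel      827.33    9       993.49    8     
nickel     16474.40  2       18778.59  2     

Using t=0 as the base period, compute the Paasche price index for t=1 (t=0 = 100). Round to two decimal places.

116.47

Paasche price index uses current-period quantities as weights.
ΣP(t=1)·Q(t=1) = 2012.98×1 + 3231.39×9 + 993.49×8 + 18778.59×2 = 2012.98 + 29082.51 + 7947.92 + 37557.18 = 76600.59
ΣP(t=0)·Q(t=1) = 2228.61×1 + 2663.45×9 + 827.33×8 + 16474.40×2 = 2228.61 + 23971.05 + 6618.64 + 32948.8 = 65767.1
Index = 76600.59 / 65767.1 × 100 = 116.4725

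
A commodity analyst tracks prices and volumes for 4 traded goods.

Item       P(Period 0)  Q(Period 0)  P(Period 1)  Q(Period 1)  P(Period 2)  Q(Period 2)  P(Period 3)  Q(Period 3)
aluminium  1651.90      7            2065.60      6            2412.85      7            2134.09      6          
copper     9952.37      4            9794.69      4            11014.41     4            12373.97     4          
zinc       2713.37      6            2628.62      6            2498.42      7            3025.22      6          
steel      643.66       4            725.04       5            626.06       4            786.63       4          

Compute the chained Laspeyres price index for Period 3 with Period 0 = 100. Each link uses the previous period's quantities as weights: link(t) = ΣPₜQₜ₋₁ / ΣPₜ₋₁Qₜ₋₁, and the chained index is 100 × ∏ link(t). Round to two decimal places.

121.96

Link Period 0→Period 1:
ΣP(Period 1)Q(Period 0) = 2065.60×7 + 9794.69×4 + 2628.62×6 + 725.04×4 = 14459.2 + 39178.76 + 15771.72 + 2900.16 = 72309.84
ΣP(Period 0)Q(Period 0) = 1651.90×7 + 9952.37×4 + 2713.37×6 + 643.66×4 = 11563.3 + 39809.48 + 16280.22 + 2574.64 = 70227.64
link = 72309.84/70227.64 = 1.029649
Link Period 1→Period 2:
ΣP(Period 2)Q(Period 1) = 2412.85×6 + 11014.41×4 + 2498.42×6 + 626.06×5 = 14477.1 + 44057.64 + 14990.52 + 3130.3 = 76655.56
ΣP(Period 1)Q(Period 1) = 2065.60×6 + 9794.69×4 + 2628.62×6 + 725.04×5 = 12393.6 + 39178.76 + 15771.72 + 3625.2 = 70969.28
link = 76655.56/70969.28 = 1.080123
Link Period 2→Period 3:
ΣP(Period 3)Q(Period 2) = 2134.09×7 + 12373.97×4 + 3025.22×7 + 786.63×4 = 14938.63 + 49495.88 + 21176.54 + 3146.52 = 88757.57
ΣP(Period 2)Q(Period 2) = 2412.85×7 + 11014.41×4 + 2498.42×7 + 626.06×4 = 16889.95 + 44057.64 + 17488.94 + 2504.24 = 80940.77
link = 88757.57/80940.77 = 1.096574
Chained index = 100 × 1.029649 × 1.080123 × 1.096574 = 121.9553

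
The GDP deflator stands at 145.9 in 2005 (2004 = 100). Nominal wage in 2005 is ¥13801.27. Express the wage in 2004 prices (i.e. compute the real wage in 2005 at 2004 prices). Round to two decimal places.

Real = Nominal ÷ (Index/100) = 13801.27 ÷ (145.9/100)
     = 13801.27 ÷ 1.459 = 9459.4037

9459.40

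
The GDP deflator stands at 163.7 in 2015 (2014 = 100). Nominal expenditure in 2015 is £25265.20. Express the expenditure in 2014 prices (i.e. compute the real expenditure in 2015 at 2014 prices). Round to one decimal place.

15433.8

Real = Nominal ÷ (Index/100) = 25265.20 ÷ (163.7/100)
     = 25265.20 ÷ 1.637 = 15433.8424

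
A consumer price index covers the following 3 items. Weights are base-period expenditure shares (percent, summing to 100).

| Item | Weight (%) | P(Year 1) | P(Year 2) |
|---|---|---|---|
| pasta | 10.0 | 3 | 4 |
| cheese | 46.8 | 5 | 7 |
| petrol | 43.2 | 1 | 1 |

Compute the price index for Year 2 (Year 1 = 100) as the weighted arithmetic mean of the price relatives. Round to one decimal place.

pasta: 10.0 × (4/3) = 10.0 × 1.333333 = 13.3333
cheese: 46.8 × (7/5) = 46.8 × 1.400000 = 65.5200
petrol: 43.2 × (1/1) = 43.2 × 1.000000 = 43.2000
Index = Σ wᵢ·(p₁ᵢ/p₀ᵢ) = 13.3333 + 65.5200 + 43.2000 = 122.0533

122.1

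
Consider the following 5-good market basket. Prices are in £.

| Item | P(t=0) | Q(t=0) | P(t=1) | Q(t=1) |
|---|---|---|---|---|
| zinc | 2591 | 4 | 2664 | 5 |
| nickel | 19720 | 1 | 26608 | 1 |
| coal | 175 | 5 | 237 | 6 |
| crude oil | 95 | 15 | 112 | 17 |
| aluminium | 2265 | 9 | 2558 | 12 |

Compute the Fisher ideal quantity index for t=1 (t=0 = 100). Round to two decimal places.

Laspeyres component (base-period weights):
ΣP(t=0)Q(t=1) = 2591×5 + 19720×1 + 175×6 + 95×17 + 2265×12 = 12955 + 19720 + 1050 + 1615 + 27180 = 62520
ΣP(t=0)Q(t=0) = 2591×4 + 19720×1 + 175×5 + 95×15 + 2265×9 = 10364 + 19720 + 875 + 1425 + 20385 = 52769
L = 62520 / 52769 × 100 = 118.4787
Paasche component (current-period weights):
ΣP(t=1)Q(t=1) = 2664×5 + 26608×1 + 237×6 + 112×17 + 2558×12 = 13320 + 26608 + 1422 + 1904 + 30696 = 73950
ΣP(t=1)Q(t=0) = 2664×4 + 26608×1 + 237×5 + 112×15 + 2558×9 = 10656 + 26608 + 1185 + 1680 + 23022 = 63151
P = 73950 / 63151 × 100 = 117.1003
Fisher = √(L × P) = √(118.4787 × 117.1003) = 117.7875

117.79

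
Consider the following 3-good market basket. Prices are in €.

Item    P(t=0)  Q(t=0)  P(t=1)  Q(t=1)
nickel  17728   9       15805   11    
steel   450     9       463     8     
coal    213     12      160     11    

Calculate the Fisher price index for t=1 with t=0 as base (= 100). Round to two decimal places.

89.25

Laspeyres component (base-period weights):
ΣP(t=1)Q(t=0) = 15805×9 + 463×9 + 160×12 = 142245 + 4167 + 1920 = 148332
ΣP(t=0)Q(t=0) = 17728×9 + 450×9 + 213×12 = 159552 + 4050 + 2556 = 166158
L = 148332 / 166158 × 100 = 89.2717
Paasche component (current-period weights):
ΣP(t=1)Q(t=1) = 15805×11 + 463×8 + 160×11 = 173855 + 3704 + 1760 = 179319
ΣP(t=0)Q(t=1) = 17728×11 + 450×8 + 213×11 = 195008 + 3600 + 2343 = 200951
P = 179319 / 200951 × 100 = 89.2352
Fisher = √(L × P) = √(89.2717 × 89.2352) = 89.2534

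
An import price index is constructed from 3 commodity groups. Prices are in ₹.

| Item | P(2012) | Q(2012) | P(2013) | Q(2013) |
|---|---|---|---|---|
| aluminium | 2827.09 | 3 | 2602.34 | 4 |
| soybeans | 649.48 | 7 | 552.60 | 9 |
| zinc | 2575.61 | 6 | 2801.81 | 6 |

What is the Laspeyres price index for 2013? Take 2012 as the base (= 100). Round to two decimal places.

100.02

Laspeyres price index uses base-period quantities as weights.
ΣP(2013)·Q(2012) = 2602.34×3 + 552.60×7 + 2801.81×6 = 7807.02 + 3868.2 + 16810.86 = 28486.08
ΣP(2012)·Q(2012) = 2827.09×3 + 649.48×7 + 2575.61×6 = 8481.27 + 4546.36 + 15453.66 = 28481.29
Index = 28486.08 / 28481.29 × 100 = 100.0168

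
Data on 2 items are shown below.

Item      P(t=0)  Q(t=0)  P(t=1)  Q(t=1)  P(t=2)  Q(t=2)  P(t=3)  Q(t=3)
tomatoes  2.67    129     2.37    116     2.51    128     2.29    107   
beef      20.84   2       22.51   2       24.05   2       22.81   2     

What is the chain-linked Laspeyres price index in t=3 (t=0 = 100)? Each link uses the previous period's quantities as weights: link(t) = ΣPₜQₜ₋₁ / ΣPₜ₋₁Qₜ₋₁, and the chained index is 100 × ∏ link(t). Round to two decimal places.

88.34

Link t=0→t=1:
ΣP(t=1)Q(t=0) = 2.37×129 + 22.51×2 = 305.73 + 45.02 = 350.75
ΣP(t=0)Q(t=0) = 2.67×129 + 20.84×2 = 344.43 + 41.68 = 386.11
link = 350.75/386.11 = 0.908420
Link t=1→t=2:
ΣP(t=2)Q(t=1) = 2.51×116 + 24.05×2 = 291.16 + 48.1 = 339.26
ΣP(t=1)Q(t=1) = 2.37×116 + 22.51×2 = 274.92 + 45.02 = 319.94
link = 339.26/319.94 = 1.060386
Link t=2→t=3:
ΣP(t=3)Q(t=2) = 2.29×128 + 22.81×2 = 293.12 + 45.62 = 338.74
ΣP(t=2)Q(t=2) = 2.51×128 + 24.05×2 = 321.28 + 48.1 = 369.38
link = 338.74/369.38 = 0.917050
Chained index = 100 × 0.908420 × 1.060386 × 0.917050 = 88.3372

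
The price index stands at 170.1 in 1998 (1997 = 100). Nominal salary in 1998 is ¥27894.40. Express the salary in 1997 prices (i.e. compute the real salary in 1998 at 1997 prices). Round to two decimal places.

16398.82

Real = Nominal ÷ (Index/100) = 27894.40 ÷ (170.1/100)
     = 27894.40 ÷ 1.701 = 16398.8242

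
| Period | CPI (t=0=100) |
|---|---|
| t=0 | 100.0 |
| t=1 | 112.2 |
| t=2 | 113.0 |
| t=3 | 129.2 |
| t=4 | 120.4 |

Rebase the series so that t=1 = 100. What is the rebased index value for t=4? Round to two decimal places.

Rebased(t=4) = 120.4 / 112.2 × 100 = 107.3084

107.31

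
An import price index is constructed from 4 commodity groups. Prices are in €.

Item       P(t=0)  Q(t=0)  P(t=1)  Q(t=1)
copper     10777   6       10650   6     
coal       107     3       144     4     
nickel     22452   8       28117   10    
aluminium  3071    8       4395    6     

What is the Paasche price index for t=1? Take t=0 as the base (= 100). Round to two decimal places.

Paasche price index uses current-period quantities as weights.
ΣP(t=1)·Q(t=1) = 10650×6 + 144×4 + 28117×10 + 4395×6 = 63900 + 576 + 281170 + 26370 = 372016
ΣP(t=0)·Q(t=1) = 10777×6 + 107×4 + 22452×10 + 3071×6 = 64662 + 428 + 224520 + 18426 = 308036
Index = 372016 / 308036 × 100 = 120.7703

120.77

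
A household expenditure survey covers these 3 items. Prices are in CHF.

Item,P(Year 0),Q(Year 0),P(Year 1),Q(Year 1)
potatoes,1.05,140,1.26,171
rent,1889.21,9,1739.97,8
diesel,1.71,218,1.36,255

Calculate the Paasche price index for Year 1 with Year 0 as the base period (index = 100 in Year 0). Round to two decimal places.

92.07

Paasche price index uses current-period quantities as weights.
ΣP(Year 1)·Q(Year 1) = 1.26×171 + 1739.97×8 + 1.36×255 = 215.46 + 13919.76 + 346.8 = 14482.02
ΣP(Year 0)·Q(Year 1) = 1.05×171 + 1889.21×8 + 1.71×255 = 179.55 + 15113.68 + 436.05 = 15729.28
Index = 14482.02 / 15729.28 × 100 = 92.0705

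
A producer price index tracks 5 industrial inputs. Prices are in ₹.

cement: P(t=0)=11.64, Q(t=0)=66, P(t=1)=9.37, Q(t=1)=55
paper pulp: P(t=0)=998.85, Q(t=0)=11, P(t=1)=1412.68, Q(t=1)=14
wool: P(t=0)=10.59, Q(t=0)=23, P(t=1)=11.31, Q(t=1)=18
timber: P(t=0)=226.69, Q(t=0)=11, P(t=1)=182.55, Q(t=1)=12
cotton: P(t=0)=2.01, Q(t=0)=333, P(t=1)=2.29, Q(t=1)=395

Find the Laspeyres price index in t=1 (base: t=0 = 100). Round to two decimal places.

126.56

Laspeyres price index uses base-period quantities as weights.
ΣP(t=1)·Q(t=0) = 9.37×66 + 1412.68×11 + 11.31×23 + 182.55×11 + 2.29×333 = 618.42 + 15539.48 + 260.13 + 2008.05 + 762.57 = 19188.65
ΣP(t=0)·Q(t=0) = 11.64×66 + 998.85×11 + 10.59×23 + 226.69×11 + 2.01×333 = 768.24 + 10987.35 + 243.57 + 2493.59 + 669.33 = 15162.08
Index = 19188.65 / 15162.08 × 100 = 126.5568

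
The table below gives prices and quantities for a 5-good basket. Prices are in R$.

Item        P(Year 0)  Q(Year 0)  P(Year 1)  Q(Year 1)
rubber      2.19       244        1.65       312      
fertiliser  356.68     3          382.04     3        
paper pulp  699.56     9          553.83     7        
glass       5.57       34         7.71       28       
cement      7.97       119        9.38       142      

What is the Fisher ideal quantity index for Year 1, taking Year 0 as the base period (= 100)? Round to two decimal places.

Laspeyres component (base-period weights):
ΣP(Year 0)Q(Year 1) = 2.19×312 + 356.68×3 + 699.56×7 + 5.57×28 + 7.97×142 = 683.28 + 1070.04 + 4896.92 + 155.96 + 1131.74 = 7937.94
ΣP(Year 0)Q(Year 0) = 2.19×244 + 356.68×3 + 699.56×9 + 5.57×34 + 7.97×119 = 534.36 + 1070.04 + 6296.04 + 189.38 + 948.43 = 9038.25
L = 7937.94 / 9038.25 × 100 = 87.8261
Paasche component (current-period weights):
ΣP(Year 1)Q(Year 1) = 1.65×312 + 382.04×3 + 553.83×7 + 7.71×28 + 9.38×142 = 514.8 + 1146.12 + 3876.81 + 215.88 + 1331.96 = 7085.57
ΣP(Year 1)Q(Year 0) = 1.65×244 + 382.04×3 + 553.83×9 + 7.71×34 + 9.38×119 = 402.6 + 1146.12 + 4984.47 + 262.14 + 1116.22 = 7911.55
P = 7085.57 / 7911.55 × 100 = 89.5598
Fisher = √(L × P) = √(87.8261 × 89.5598) = 88.6887

88.69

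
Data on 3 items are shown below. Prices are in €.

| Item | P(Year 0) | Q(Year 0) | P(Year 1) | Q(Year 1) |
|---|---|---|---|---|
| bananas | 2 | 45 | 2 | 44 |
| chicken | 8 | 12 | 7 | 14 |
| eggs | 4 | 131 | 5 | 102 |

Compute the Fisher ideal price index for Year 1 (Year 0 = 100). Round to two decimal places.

115.61

Laspeyres component (base-period weights):
ΣP(Year 1)Q(Year 0) = 2×45 + 7×12 + 5×131 = 90 + 84 + 655 = 829
ΣP(Year 0)Q(Year 0) = 2×45 + 8×12 + 4×131 = 90 + 96 + 524 = 710
L = 829 / 710 × 100 = 116.7606
Paasche component (current-period weights):
ΣP(Year 1)Q(Year 1) = 2×44 + 7×14 + 5×102 = 88 + 98 + 510 = 696
ΣP(Year 0)Q(Year 1) = 2×44 + 8×14 + 4×102 = 88 + 112 + 408 = 608
P = 696 / 608 × 100 = 114.4737
Fisher = √(L × P) = √(116.7606 × 114.4737) = 115.6115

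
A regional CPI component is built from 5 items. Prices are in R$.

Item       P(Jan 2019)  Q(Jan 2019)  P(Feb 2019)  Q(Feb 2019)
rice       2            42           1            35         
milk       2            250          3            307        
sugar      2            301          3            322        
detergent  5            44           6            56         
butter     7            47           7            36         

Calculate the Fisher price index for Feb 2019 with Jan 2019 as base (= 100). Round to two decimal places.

133.40

Laspeyres component (base-period weights):
ΣP(Feb 2019)Q(Jan 2019) = 1×42 + 3×250 + 3×301 + 6×44 + 7×47 = 42 + 750 + 903 + 264 + 329 = 2288
ΣP(Jan 2019)Q(Jan 2019) = 2×42 + 2×250 + 2×301 + 5×44 + 7×47 = 84 + 500 + 602 + 220 + 329 = 1735
L = 2288 / 1735 × 100 = 131.8732
Paasche component (current-period weights):
ΣP(Feb 2019)Q(Feb 2019) = 1×35 + 3×307 + 3×322 + 6×56 + 7×36 = 35 + 921 + 966 + 336 + 252 = 2510
ΣP(Jan 2019)Q(Feb 2019) = 2×35 + 2×307 + 2×322 + 5×56 + 7×36 = 70 + 614 + 644 + 280 + 252 = 1860
P = 2510 / 1860 × 100 = 134.9462
Fisher = √(L × P) = √(131.8732 × 134.9462) = 133.4009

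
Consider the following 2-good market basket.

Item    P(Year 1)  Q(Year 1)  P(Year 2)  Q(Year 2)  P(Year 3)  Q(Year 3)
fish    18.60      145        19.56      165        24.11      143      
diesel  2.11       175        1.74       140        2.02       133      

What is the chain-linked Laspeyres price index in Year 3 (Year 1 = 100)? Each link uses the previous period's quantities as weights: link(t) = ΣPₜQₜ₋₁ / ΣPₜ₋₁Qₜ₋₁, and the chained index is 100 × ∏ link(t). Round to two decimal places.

Link Year 1→Year 2:
ΣP(Year 2)Q(Year 1) = 19.56×145 + 1.74×175 = 2836.2 + 304.5 = 3140.7
ΣP(Year 1)Q(Year 1) = 18.60×145 + 2.11×175 = 2697 + 369.25 = 3066.25
link = 3140.7/3066.25 = 1.024280
Link Year 2→Year 3:
ΣP(Year 3)Q(Year 2) = 24.11×165 + 2.02×140 = 3978.15 + 282.8 = 4260.95
ΣP(Year 2)Q(Year 2) = 19.56×165 + 1.74×140 = 3227.4 + 243.6 = 3471
link = 4260.95/3471 = 1.227586
Chained index = 100 × 1.024280 × 1.227586 = 125.7392

125.74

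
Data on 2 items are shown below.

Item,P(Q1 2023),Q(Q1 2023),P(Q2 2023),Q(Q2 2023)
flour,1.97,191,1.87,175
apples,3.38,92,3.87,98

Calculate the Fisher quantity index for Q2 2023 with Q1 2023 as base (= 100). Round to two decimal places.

Laspeyres component (base-period weights):
ΣP(Q1 2023)Q(Q2 2023) = 1.97×175 + 3.38×98 = 344.75 + 331.24 = 675.99
ΣP(Q1 2023)Q(Q1 2023) = 1.97×191 + 3.38×92 = 376.27 + 310.96 = 687.23
L = 675.99 / 687.23 × 100 = 98.3644
Paasche component (current-period weights):
ΣP(Q2 2023)Q(Q2 2023) = 1.87×175 + 3.87×98 = 327.25 + 379.26 = 706.51
ΣP(Q2 2023)Q(Q1 2023) = 1.87×191 + 3.87×92 = 357.17 + 356.04 = 713.21
P = 706.51 / 713.21 × 100 = 99.0606
Fisher = √(L × P) = √(98.3644 × 99.0606) = 98.7119

98.71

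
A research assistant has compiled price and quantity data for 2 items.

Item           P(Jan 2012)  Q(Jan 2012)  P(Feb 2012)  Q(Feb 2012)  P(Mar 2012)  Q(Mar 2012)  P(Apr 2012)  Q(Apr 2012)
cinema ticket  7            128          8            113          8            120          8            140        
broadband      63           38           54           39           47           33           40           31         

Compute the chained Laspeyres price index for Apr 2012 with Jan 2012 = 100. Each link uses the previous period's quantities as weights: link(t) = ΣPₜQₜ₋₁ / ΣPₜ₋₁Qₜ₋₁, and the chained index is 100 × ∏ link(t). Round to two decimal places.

Link Jan 2012→Feb 2012:
ΣP(Feb 2012)Q(Jan 2012) = 8×128 + 54×38 = 1024 + 2052 = 3076
ΣP(Jan 2012)Q(Jan 2012) = 7×128 + 63×38 = 896 + 2394 = 3290
link = 3076/3290 = 0.934954
Link Feb 2012→Mar 2012:
ΣP(Mar 2012)Q(Feb 2012) = 8×113 + 47×39 = 904 + 1833 = 2737
ΣP(Feb 2012)Q(Feb 2012) = 8×113 + 54×39 = 904 + 2106 = 3010
link = 2737/3010 = 0.909302
Link Mar 2012→Apr 2012:
ΣP(Apr 2012)Q(Mar 2012) = 8×120 + 40×33 = 960 + 1320 = 2280
ΣP(Mar 2012)Q(Mar 2012) = 8×120 + 47×33 = 960 + 1551 = 2511
link = 2280/2511 = 0.908005
Chained index = 100 × 0.934954 × 0.909302 × 0.908005 = 77.1946

77.19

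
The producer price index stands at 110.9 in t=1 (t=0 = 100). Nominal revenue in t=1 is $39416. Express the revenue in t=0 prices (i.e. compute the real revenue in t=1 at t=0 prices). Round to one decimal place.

35541.9

Real = Nominal ÷ (Index/100) = 39416 ÷ (110.9/100)
     = 39416 ÷ 1.109 = 35541.9297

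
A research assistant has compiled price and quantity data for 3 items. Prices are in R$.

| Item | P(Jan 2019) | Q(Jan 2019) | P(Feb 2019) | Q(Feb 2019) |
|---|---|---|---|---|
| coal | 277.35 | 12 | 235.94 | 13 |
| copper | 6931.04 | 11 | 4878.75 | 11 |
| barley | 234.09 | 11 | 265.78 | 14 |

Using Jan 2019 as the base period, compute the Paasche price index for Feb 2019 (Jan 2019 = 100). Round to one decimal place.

72.7

Paasche price index uses current-period quantities as weights.
ΣP(Feb 2019)·Q(Feb 2019) = 235.94×13 + 4878.75×11 + 265.78×14 = 3067.22 + 53666.25 + 3720.92 = 60454.39
ΣP(Jan 2019)·Q(Feb 2019) = 277.35×13 + 6931.04×11 + 234.09×14 = 3605.55 + 76241.44 + 3277.26 = 83124.25
Index = 60454.39 / 83124.25 × 100 = 72.7277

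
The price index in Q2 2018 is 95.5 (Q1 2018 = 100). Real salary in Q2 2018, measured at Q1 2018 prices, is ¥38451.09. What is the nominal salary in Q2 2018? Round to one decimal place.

36720.8

Nominal = Real × (Index/100) = 38451.09 × (95.5/100)
        = 38451.09 × 0.955 = 36720.7909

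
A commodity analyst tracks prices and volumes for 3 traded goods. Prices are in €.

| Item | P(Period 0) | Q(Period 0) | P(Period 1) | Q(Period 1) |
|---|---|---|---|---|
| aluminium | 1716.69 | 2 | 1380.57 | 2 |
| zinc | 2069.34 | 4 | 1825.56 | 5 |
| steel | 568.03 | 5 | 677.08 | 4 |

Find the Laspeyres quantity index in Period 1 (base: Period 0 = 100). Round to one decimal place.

Laspeyres quantity index uses base-period prices as weights.
ΣP(Period 0)·Q(Period 1) = 1716.69×2 + 2069.34×5 + 568.03×4 = 3433.38 + 10346.7 + 2272.12 = 16052.2
ΣP(Period 0)·Q(Period 0) = 1716.69×2 + 2069.34×4 + 568.03×5 = 3433.38 + 8277.36 + 2840.15 = 14550.89
Index = 16052.2 / 14550.89 × 100 = 110.3177

110.3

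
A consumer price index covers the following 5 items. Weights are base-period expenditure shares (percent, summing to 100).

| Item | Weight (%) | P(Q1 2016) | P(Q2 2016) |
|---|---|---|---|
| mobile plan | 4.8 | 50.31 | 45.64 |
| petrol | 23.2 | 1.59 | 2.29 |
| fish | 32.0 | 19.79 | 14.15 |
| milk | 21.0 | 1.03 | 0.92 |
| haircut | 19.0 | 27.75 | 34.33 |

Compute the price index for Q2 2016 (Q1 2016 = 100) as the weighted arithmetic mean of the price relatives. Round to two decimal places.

102.91

mobile plan: 4.8 × (45.64/50.31) = 4.8 × 0.907176 = 4.3544
petrol: 23.2 × (2.29/1.59) = 23.2 × 1.440252 = 33.4138
fish: 32.0 × (14.15/19.79) = 32.0 × 0.715008 = 22.8802
milk: 21.0 × (0.92/1.03) = 21.0 × 0.893204 = 18.7573
haircut: 19.0 × (34.33/27.75) = 19.0 × 1.237117 = 23.5052
Index = Σ wᵢ·(p₁ᵢ/p₀ᵢ) = 4.3544 + 33.4138 + 22.8802 + 18.7573 + 23.5052 = 102.9110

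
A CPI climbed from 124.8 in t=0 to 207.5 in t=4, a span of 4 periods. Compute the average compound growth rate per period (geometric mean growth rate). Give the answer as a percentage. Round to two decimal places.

Growth factor = (207.5/124.8)^(1/4) = (1.662660)^(1/4) = 1.135536
Growth rate = 1.135536 − 1 = 0.135536 = 13.5536%

13.55%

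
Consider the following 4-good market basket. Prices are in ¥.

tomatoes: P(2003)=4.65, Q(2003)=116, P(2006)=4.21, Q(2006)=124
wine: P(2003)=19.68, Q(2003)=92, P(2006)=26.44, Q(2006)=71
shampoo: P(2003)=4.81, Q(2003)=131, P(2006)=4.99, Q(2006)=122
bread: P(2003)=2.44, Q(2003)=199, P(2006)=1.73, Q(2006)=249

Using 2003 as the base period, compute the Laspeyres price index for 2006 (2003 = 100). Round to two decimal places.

113.08

Laspeyres price index uses base-period quantities as weights.
ΣP(2006)·Q(2003) = 4.21×116 + 26.44×92 + 4.99×131 + 1.73×199 = 488.36 + 2432.48 + 653.69 + 344.27 = 3918.8
ΣP(2003)·Q(2003) = 4.65×116 + 19.68×92 + 4.81×131 + 2.44×199 = 539.4 + 1810.56 + 630.11 + 485.56 = 3465.63
Index = 3918.8 / 3465.63 × 100 = 113.0761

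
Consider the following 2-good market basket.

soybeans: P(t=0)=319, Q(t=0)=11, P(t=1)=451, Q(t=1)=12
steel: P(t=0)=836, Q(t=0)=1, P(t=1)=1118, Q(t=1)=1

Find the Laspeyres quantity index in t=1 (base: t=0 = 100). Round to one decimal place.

Laspeyres quantity index uses base-period prices as weights.
ΣP(t=0)·Q(t=1) = 319×12 + 836×1 = 3828 + 836 = 4664
ΣP(t=0)·Q(t=0) = 319×11 + 836×1 = 3509 + 836 = 4345
Index = 4664 / 4345 × 100 = 107.3418

107.3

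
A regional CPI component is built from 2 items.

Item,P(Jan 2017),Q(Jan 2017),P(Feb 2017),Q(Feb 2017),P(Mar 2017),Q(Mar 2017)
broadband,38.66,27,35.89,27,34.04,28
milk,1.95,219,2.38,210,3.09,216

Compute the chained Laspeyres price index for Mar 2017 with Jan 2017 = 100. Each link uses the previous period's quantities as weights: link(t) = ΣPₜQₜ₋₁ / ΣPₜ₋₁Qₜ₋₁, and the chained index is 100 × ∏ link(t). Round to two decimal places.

108.16

Link Jan 2017→Feb 2017:
ΣP(Feb 2017)Q(Jan 2017) = 35.89×27 + 2.38×219 = 969.03 + 521.22 = 1490.25
ΣP(Jan 2017)Q(Jan 2017) = 38.66×27 + 1.95×219 = 1043.82 + 427.05 = 1470.87
link = 1490.25/1470.87 = 1.013176
Link Feb 2017→Mar 2017:
ΣP(Mar 2017)Q(Feb 2017) = 34.04×27 + 3.09×210 = 919.08 + 648.9 = 1567.98
ΣP(Feb 2017)Q(Feb 2017) = 35.89×27 + 2.38×210 = 969.03 + 499.8 = 1468.83
link = 1567.98/1468.83 = 1.067503
Chained index = 100 × 1.013176 × 1.067503 = 108.1568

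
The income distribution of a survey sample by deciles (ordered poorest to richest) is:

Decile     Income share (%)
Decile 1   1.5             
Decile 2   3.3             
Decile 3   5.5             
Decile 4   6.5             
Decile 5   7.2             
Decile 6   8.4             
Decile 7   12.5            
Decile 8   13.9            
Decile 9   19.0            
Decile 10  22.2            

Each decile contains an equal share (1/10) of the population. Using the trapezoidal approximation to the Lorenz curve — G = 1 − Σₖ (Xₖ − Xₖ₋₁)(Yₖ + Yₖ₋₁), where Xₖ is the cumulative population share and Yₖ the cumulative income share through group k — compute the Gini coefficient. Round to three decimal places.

Cumulative income shares Yₖ: 0.0150, 0.0480, 0.1030, 0.1680, 0.2400, 0.3240, 0.4490, 0.5880, 0.7780, 1.0000
Σ (Xₖ−Xₖ₋₁)(Yₖ+Yₖ₋₁) = (1/10)(0.0150+0.0000) + (1/10)(0.0480+0.0150) + (1/10)(0.1030+0.0480) + (1/10)(0.1680+0.1030) + (1/10)(0.2400+0.1680) + (1/10)(0.3240+0.2400) + (1/10)(0.4490+0.3240) + (1/10)(0.5880+0.4490) + (1/10)(0.7780+0.5880) + (1/10)(1.0000+0.7780)
  = 0.0015 + 0.0063 + 0.0151 + 0.0271 + 0.0408 + 0.0564 + 0.0773 + 0.1037 + 0.1366 + 0.1778 = 0.6426
G = 1 − 0.6426 = 0.3574

0.357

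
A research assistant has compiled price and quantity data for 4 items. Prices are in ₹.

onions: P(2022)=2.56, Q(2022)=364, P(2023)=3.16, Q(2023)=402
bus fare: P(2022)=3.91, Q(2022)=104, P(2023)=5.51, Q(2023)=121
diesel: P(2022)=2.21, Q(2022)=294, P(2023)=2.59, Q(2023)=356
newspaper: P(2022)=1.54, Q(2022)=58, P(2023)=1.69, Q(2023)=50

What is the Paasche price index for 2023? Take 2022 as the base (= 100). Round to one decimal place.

124.4

Paasche price index uses current-period quantities as weights.
ΣP(2023)·Q(2023) = 3.16×402 + 5.51×121 + 2.59×356 + 1.69×50 = 1270.32 + 666.71 + 922.04 + 84.5 = 2943.57
ΣP(2022)·Q(2023) = 2.56×402 + 3.91×121 + 2.21×356 + 1.54×50 = 1029.12 + 473.11 + 786.76 + 77 = 2365.99
Index = 2943.57 / 2365.99 × 100 = 124.4118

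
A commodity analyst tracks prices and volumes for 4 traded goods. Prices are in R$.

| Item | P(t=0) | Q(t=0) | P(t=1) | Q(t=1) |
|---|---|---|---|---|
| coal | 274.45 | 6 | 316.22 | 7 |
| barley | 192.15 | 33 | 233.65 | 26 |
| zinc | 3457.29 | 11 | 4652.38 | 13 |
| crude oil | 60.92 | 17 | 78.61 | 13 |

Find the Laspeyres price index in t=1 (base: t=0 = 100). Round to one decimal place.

Laspeyres price index uses base-period quantities as weights.
ΣP(t=1)·Q(t=0) = 316.22×6 + 233.65×33 + 4652.38×11 + 78.61×17 = 1897.32 + 7710.45 + 51176.18 + 1336.37 = 62120.32
ΣP(t=0)·Q(t=0) = 274.45×6 + 192.15×33 + 3457.29×11 + 60.92×17 = 1646.7 + 6340.95 + 38030.19 + 1035.64 = 47053.48
Index = 62120.32 / 47053.48 × 100 = 132.0207

132.0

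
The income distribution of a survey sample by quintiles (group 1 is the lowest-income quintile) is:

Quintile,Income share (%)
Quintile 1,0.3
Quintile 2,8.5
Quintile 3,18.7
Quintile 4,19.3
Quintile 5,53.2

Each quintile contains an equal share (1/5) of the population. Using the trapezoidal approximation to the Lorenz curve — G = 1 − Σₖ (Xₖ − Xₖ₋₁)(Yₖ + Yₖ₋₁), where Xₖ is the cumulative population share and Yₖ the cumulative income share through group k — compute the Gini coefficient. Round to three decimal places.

0.466

Cumulative income shares Yₖ: 0.0030, 0.0880, 0.2750, 0.4680, 1.0000
Σ (Xₖ−Xₖ₋₁)(Yₖ+Yₖ₋₁) = (1/5)(0.0030+0.0000) + (1/5)(0.0880+0.0030) + (1/5)(0.2750+0.0880) + (1/5)(0.4680+0.2750) + (1/5)(1.0000+0.4680)
  = 0.0006 + 0.0182 + 0.0726 + 0.1486 + 0.2936 = 0.5336
G = 1 − 0.5336 = 0.4664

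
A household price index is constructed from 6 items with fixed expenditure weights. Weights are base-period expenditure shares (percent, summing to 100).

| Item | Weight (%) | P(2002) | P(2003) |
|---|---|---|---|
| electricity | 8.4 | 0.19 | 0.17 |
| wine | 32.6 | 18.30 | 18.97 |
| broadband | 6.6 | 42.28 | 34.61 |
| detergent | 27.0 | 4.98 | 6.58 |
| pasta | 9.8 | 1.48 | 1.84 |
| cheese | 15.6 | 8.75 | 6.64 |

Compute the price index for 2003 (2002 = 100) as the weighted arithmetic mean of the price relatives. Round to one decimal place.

electricity: 8.4 × (0.17/0.19) = 8.4 × 0.894737 = 7.5158
wine: 32.6 × (18.97/18.30) = 32.6 × 1.036612 = 33.7936
broadband: 6.6 × (34.61/42.28) = 6.6 × 0.818590 = 5.4027
detergent: 27.0 × (6.58/4.98) = 27.0 × 1.321285 = 35.6747
pasta: 9.8 × (1.84/1.48) = 9.8 × 1.243243 = 12.1838
cheese: 15.6 × (6.64/8.75) = 15.6 × 0.758857 = 11.8382
Index = Σ wᵢ·(p₁ᵢ/p₀ᵢ) = 7.5158 + 33.7936 + 5.4027 + 35.6747 + 12.1838 + 11.8382 = 106.4087

106.4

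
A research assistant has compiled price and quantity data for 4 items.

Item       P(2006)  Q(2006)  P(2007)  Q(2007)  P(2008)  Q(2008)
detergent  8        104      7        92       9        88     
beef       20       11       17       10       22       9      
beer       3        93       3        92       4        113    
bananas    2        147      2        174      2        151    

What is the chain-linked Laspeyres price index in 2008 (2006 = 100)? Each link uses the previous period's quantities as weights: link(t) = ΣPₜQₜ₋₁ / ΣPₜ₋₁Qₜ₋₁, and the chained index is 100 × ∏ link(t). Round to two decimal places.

112.33

Link 2006→2007:
ΣP(2007)Q(2006) = 7×104 + 17×11 + 3×93 + 2×147 = 728 + 187 + 279 + 294 = 1488
ΣP(2006)Q(2006) = 8×104 + 20×11 + 3×93 + 2×147 = 832 + 220 + 279 + 294 = 1625
link = 1488/1625 = 0.915692
Link 2007→2008:
ΣP(2008)Q(2007) = 9×92 + 22×10 + 4×92 + 2×174 = 828 + 220 + 368 + 348 = 1764
ΣP(2007)Q(2007) = 7×92 + 17×10 + 3×92 + 2×174 = 644 + 170 + 276 + 348 = 1438
link = 1764/1438 = 1.226704
Chained index = 100 × 0.915692 × 1.226704 = 112.3283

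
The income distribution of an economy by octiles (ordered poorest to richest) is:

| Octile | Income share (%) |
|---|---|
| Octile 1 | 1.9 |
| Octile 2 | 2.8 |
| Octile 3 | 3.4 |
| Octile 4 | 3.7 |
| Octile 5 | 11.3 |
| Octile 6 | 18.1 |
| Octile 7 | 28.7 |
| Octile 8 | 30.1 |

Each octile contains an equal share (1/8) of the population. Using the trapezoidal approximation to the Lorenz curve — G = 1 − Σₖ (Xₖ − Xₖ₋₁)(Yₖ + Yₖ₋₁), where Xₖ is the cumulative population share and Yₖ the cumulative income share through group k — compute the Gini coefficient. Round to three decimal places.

0.473

Cumulative income shares Yₖ: 0.0190, 0.0470, 0.0810, 0.1180, 0.2310, 0.4120, 0.6990, 1.0000
Σ (Xₖ−Xₖ₋₁)(Yₖ+Yₖ₋₁) = (1/8)(0.0190+0.0000) + (1/8)(0.0470+0.0190) + (1/8)(0.0810+0.0470) + (1/8)(0.1180+0.0810) + (1/8)(0.2310+0.1180) + (1/8)(0.4120+0.2310) + (1/8)(0.6990+0.4120) + (1/8)(1.0000+0.6990)
  = 0.0024 + 0.0083 + 0.0160 + 0.0249 + 0.0436 + 0.0804 + 0.1389 + 0.2124 = 0.5268
G = 1 − 0.5268 = 0.4732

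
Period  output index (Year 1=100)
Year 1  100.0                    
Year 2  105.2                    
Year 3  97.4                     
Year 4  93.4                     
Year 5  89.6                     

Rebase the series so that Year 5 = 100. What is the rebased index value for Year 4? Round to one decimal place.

104.2

Rebased(Year 4) = 93.4 / 89.6 × 100 = 104.2411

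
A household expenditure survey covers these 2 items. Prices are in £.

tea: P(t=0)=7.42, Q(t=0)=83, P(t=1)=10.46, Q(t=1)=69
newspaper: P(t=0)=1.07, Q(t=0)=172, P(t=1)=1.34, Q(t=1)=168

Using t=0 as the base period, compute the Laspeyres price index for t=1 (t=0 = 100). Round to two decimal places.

Laspeyres price index uses base-period quantities as weights.
ΣP(t=1)·Q(t=0) = 10.46×83 + 1.34×172 = 868.18 + 230.48 = 1098.66
ΣP(t=0)·Q(t=0) = 7.42×83 + 1.07×172 = 615.86 + 184.04 = 799.9
Index = 1098.66 / 799.9 × 100 = 137.3497

137.35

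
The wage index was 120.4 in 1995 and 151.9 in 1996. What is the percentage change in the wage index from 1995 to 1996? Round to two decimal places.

Change = (151.9 − 120.4) / 120.4 × 100
       = 31.5 / 120.4 × 100 = 26.1628%

26.16%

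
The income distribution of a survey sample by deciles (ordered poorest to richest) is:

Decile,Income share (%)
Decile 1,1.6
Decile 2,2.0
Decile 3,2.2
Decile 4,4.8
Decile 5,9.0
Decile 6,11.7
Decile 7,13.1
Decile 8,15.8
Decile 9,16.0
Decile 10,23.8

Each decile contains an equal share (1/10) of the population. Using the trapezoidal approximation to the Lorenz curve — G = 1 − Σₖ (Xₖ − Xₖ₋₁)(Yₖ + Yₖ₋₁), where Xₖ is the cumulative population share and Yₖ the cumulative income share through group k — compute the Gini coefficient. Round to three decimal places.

0.393

Cumulative income shares Yₖ: 0.0160, 0.0360, 0.0580, 0.1060, 0.1960, 0.3130, 0.4440, 0.6020, 0.7620, 1.0000
Σ (Xₖ−Xₖ₋₁)(Yₖ+Yₖ₋₁) = (1/10)(0.0160+0.0000) + (1/10)(0.0360+0.0160) + (1/10)(0.0580+0.0360) + (1/10)(0.1060+0.0580) + (1/10)(0.1960+0.1060) + (1/10)(0.3130+0.1960) + (1/10)(0.4440+0.3130) + (1/10)(0.6020+0.4440) + (1/10)(0.7620+0.6020) + (1/10)(1.0000+0.7620)
  = 0.0016 + 0.0052 + 0.0094 + 0.0164 + 0.0302 + 0.0509 + 0.0757 + 0.1046 + 0.1364 + 0.1762 = 0.6066
G = 1 − 0.6066 = 0.3934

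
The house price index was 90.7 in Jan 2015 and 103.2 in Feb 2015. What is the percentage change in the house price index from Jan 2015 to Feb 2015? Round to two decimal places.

13.78%

Change = (103.2 − 90.7) / 90.7 × 100
       = 12.5 / 90.7 × 100 = 13.7817%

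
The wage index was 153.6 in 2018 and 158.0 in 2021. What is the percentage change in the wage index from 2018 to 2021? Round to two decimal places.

2.86%

Change = (158.0 − 153.6) / 153.6 × 100
       = 4.4 / 153.6 × 100 = 2.8646%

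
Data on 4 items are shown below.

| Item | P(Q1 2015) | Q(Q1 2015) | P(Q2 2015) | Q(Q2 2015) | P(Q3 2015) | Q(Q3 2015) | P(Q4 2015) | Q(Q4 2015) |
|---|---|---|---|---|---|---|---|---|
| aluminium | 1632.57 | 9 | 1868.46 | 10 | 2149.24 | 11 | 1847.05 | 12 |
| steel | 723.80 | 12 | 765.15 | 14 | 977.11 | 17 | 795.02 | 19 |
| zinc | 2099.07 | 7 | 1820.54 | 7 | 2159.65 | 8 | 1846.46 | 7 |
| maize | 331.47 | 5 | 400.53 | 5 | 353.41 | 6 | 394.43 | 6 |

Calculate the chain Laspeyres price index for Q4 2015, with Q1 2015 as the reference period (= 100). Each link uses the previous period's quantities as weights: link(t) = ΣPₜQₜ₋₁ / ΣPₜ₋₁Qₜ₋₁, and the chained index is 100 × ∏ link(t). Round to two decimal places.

103.34

Link Q1 2015→Q2 2015:
ΣP(Q2 2015)Q(Q1 2015) = 1868.46×9 + 765.15×12 + 1820.54×7 + 400.53×5 = 16816.14 + 9181.8 + 12743.78 + 2002.65 = 40744.37
ΣP(Q1 2015)Q(Q1 2015) = 1632.57×9 + 723.80×12 + 2099.07×7 + 331.47×5 = 14693.13 + 8685.6 + 14693.49 + 1657.35 = 39729.57
link = 40744.37/39729.57 = 1.025543
Link Q2 2015→Q3 2015:
ΣP(Q3 2015)Q(Q2 2015) = 2149.24×10 + 977.11×14 + 2159.65×7 + 353.41×5 = 21492.4 + 13679.54 + 15117.55 + 1767.05 = 52056.54
ΣP(Q2 2015)Q(Q2 2015) = 1868.46×10 + 765.15×14 + 1820.54×7 + 400.53×5 = 18684.6 + 10712.1 + 12743.78 + 2002.65 = 44143.13
link = 52056.54/44143.13 = 1.179267
Link Q3 2015→Q4 2015:
ΣP(Q4 2015)Q(Q3 2015) = 1847.05×11 + 795.02×17 + 1846.46×8 + 394.43×6 = 20317.55 + 13515.34 + 14771.68 + 2366.58 = 50971.15
ΣP(Q3 2015)Q(Q3 2015) = 2149.24×11 + 977.11×17 + 2159.65×8 + 353.41×6 = 23641.64 + 16610.87 + 17277.2 + 2120.46 = 59650.17
link = 50971.15/59650.17 = 0.854501
Chained index = 100 × 1.025543 × 1.179267 × 0.854501 = 103.3424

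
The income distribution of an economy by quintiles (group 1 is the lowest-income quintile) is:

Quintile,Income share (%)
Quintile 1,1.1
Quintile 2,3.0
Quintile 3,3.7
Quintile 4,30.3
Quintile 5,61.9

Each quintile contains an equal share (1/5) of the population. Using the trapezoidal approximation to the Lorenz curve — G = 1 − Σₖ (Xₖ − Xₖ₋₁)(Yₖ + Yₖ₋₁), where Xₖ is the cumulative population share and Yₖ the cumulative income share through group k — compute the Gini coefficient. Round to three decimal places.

Cumulative income shares Yₖ: 0.0110, 0.0410, 0.0780, 0.3810, 1.0000
Σ (Xₖ−Xₖ₋₁)(Yₖ+Yₖ₋₁) = (1/5)(0.0110+0.0000) + (1/5)(0.0410+0.0110) + (1/5)(0.0780+0.0410) + (1/5)(0.3810+0.0780) + (1/5)(1.0000+0.3810)
  = 0.0022 + 0.0104 + 0.0238 + 0.0918 + 0.2762 = 0.4044
G = 1 − 0.4044 = 0.5956

0.596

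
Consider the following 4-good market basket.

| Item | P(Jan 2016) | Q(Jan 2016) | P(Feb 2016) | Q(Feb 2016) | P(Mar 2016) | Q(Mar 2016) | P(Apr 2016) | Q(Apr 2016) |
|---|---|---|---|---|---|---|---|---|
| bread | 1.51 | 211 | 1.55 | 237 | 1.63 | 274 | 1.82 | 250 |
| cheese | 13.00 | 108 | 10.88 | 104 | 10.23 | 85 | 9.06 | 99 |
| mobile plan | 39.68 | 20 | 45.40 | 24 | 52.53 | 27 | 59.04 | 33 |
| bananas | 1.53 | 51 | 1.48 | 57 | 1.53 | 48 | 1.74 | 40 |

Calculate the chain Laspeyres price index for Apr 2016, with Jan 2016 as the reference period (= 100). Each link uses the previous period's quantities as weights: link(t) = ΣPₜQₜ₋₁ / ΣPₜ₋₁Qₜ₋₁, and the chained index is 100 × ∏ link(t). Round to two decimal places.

105.25

Link Jan 2016→Feb 2016:
ΣP(Feb 2016)Q(Jan 2016) = 1.55×211 + 10.88×108 + 45.40×20 + 1.48×51 = 327.05 + 1175.04 + 908 + 75.48 = 2485.57
ΣP(Jan 2016)Q(Jan 2016) = 1.51×211 + 13.00×108 + 39.68×20 + 1.53×51 = 318.61 + 1404 + 793.6 + 78.03 = 2594.24
link = 2485.57/2594.24 = 0.958111
Link Feb 2016→Mar 2016:
ΣP(Mar 2016)Q(Feb 2016) = 1.63×237 + 10.23×104 + 52.53×24 + 1.53×57 = 386.31 + 1063.92 + 1260.72 + 87.21 = 2798.16
ΣP(Feb 2016)Q(Feb 2016) = 1.55×237 + 10.88×104 + 45.40×24 + 1.48×57 = 367.35 + 1131.52 + 1089.6 + 84.36 = 2672.83
link = 2798.16/2672.83 = 1.046890
Link Mar 2016→Apr 2016:
ΣP(Apr 2016)Q(Mar 2016) = 1.82×274 + 9.06×85 + 59.04×27 + 1.74×48 = 498.68 + 770.1 + 1594.08 + 83.52 = 2946.38
ΣP(Mar 2016)Q(Mar 2016) = 1.63×274 + 10.23×85 + 52.53×27 + 1.53×48 = 446.62 + 869.55 + 1418.31 + 73.44 = 2807.92
link = 2946.38/2807.92 = 1.049311
Chained index = 100 × 0.958111 × 1.046890 × 1.049311 = 105.2498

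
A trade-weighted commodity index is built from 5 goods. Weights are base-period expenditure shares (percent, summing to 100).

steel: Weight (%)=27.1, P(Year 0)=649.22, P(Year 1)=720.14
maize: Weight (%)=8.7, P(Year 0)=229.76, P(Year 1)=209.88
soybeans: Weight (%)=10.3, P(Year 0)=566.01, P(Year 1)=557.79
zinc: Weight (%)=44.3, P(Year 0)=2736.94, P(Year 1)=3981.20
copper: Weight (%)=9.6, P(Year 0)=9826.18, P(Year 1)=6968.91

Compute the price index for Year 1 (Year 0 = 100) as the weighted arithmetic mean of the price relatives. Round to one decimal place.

steel: 27.1 × (720.14/649.22) = 27.1 × 1.109239 = 30.0604
maize: 8.7 × (209.88/229.76) = 8.7 × 0.913475 = 7.9472
soybeans: 10.3 × (557.79/566.01) = 10.3 × 0.985477 = 10.1504
zinc: 44.3 × (3981.20/2736.94) = 44.3 × 1.454617 = 64.4395
copper: 9.6 × (6968.91/9826.18) = 9.6 × 0.709219 = 6.8085
Index = Σ wᵢ·(p₁ᵢ/p₀ᵢ) = 30.0604 + 7.9472 + 10.1504 + 64.4395 + 6.8085 = 119.4061

119.4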